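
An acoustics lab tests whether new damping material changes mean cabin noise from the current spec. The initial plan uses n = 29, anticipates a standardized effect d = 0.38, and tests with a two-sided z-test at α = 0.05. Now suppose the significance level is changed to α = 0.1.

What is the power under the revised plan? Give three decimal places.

Power ≈ 0.656

δ = d·√n = 0.38 × √29 = 2.0464 (unchanged). New critical value: z_{0.05} = 1.645.
Revised power = Φ(δ − 1.645) + Φ(−δ − 1.645) = Φ(0.402) + Φ(-3.691) = 0.6560 + 0.0001 = 0.6561.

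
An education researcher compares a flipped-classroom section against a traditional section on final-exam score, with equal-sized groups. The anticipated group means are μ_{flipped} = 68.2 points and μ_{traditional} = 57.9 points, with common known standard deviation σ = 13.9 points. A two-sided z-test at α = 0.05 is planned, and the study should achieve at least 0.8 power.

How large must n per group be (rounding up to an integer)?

Standardized effect: d = |μ_{flipped} − μ_{traditional}| / σ = |68.2 − 57.9| / 13.9 = 0.7410
Set Φ(δ − 1.960) = 0.8; then δ − 1.960 = Φ⁻¹(0.8) = 0.842, giving δ = 2.802.
(The Φ(−δ − z_{α/2}) term is vanishingly small for δ > 0 and is dropped in the standard sample-size formula.)
δ = d·√(n/2) ⇒ n = 2(δ/d)² = 2 × (2.802 / 0.7410)² = 28.59.
Round up to the next whole unit.

n = 29 per group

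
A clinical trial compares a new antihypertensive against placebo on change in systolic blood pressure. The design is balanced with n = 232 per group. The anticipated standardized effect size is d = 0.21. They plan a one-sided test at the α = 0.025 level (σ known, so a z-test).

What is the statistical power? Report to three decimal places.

Noncentrality parameter: δ = d·√(n/2) = 0.21 × √(232/2) = 2.2618
One-sided α = 0.025 → critical value z_{0.025} = 1.960.
Power = P(Z > 1.960 − δ) = Φ(0.302) = 0.6186.

Power ≈ 0.619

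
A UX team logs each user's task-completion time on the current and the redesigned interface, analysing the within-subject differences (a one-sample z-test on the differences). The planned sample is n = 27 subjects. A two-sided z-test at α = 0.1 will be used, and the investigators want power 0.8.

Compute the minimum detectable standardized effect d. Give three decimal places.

d ≈ 0.479

Required noncentrality: δ = z_{0.05} + z_{0.20} = 1.645 + 0.842 = 2.486.
(Lower-tail contribution to power is negligible for δ > 0.)
δ = d·√n ⇒ d = δ/√n = 2.486/√27 = 0.4785.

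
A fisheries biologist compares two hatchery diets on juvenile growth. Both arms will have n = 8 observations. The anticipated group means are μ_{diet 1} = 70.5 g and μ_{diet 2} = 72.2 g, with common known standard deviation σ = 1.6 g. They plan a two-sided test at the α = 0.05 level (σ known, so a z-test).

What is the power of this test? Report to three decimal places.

Standardized effect: d = |μ_{diet 1} − μ_{diet 2}| / σ = |70.5 − 72.2| / 1.6 = 1.0625
Noncentrality parameter: δ = d·√(n/2) = 1.0625 × √(8/2) = 2.1250
Two-sided α = 0.05 → critical value z_{0.025} = 1.960.
Power = Φ(δ − 1.960) + Φ(−δ − 1.960) = Φ(0.165) + Φ(-4.085) = 0.5655 + 0.0000 = 0.5656.

Power ≈ 0.566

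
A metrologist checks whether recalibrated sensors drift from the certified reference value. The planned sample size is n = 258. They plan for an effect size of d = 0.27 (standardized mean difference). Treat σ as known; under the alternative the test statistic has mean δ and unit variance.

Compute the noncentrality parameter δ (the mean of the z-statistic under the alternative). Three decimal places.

The noncentrality parameter scales effect size by the design's sample-size factor: δ = d·√n = 0.27 × √258 = 4.3368

δ ≈ 4.337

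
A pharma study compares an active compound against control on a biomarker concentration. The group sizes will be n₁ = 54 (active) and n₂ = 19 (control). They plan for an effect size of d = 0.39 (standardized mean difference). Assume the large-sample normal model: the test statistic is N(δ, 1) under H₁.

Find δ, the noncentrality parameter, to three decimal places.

δ ≈ 1.462

δ = d / √(1/n₁ + 1/n₂) = 0.39 / √(1/54 + 1/19) = 1.4621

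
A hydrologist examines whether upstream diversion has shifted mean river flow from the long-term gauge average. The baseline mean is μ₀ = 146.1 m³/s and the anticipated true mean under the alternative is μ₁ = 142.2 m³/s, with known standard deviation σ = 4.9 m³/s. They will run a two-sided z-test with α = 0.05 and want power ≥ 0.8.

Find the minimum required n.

Standardized effect: d = |μ₁ − μ₀| / σ = |142.2 − 146.1| / 4.9 = 0.7959
Set Φ(δ − 1.960) = 0.8; then δ − 1.960 = Φ⁻¹(0.8) = 0.842, giving δ = 2.802.
(The Φ(−δ − z_{α/2}) term is vanishingly small for δ > 0 and is dropped in the standard sample-size formula.)
δ = d·√n ⇒ n = (δ/d)² = (2.802 / 0.7959)² = 12.39.
Rounding up, n = 13.

n = 13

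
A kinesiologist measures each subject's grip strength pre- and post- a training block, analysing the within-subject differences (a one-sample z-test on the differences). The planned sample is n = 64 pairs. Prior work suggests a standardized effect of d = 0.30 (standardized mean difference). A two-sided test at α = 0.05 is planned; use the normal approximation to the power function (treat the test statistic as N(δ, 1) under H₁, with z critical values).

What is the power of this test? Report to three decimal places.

Power ≈ 0.670

Noncentrality parameter: δ = d·√n = 0.30 × √64 = 2.4000
Critical value for a two-sided test at α = 0.05: z_{α/2} = 1.960.
Power = Φ(δ − 1.960) + Φ(−δ − 1.960) = Φ(0.440) + Φ(-4.360) = 0.6700 + 0.0000 = 0.6701.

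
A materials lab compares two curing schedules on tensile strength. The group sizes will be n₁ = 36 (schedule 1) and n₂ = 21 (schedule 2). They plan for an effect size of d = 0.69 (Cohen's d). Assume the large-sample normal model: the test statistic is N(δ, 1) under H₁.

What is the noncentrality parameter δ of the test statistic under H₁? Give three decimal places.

δ ≈ 2.513

The noncentrality parameter scales effect size by the design's sample-size factor: δ = d / √(1/n₁ + 1/n₂) = 0.69 / √(1/36 + 1/21) = 2.5129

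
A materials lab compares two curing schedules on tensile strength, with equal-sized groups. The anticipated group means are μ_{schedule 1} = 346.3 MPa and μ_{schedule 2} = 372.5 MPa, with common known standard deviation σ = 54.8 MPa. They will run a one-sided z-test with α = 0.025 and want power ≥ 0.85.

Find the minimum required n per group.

Standardized effect: d = |μ_{schedule 1} − μ_{schedule 2}| / σ = |346.3 − 372.5| / 54.8 = 0.4781
For power 0.85 need Φ(δ − z_{0.025}) = 0.85, so δ = z_{0.025} + z_{0.15} = 1.960 + 1.036 = 2.996.
δ = d·√(n/2) ⇒ n = 2(δ/d)² = 2 × (2.996 / 0.4781)² = 78.56.
Rounding up, n = 79 per group.

n = 79 per group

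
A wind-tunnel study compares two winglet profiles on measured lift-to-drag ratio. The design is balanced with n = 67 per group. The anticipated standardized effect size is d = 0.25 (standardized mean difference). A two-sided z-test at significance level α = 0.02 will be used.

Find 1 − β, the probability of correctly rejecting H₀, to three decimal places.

Power ≈ 0.190

Noncentrality parameter: δ = d·√(n/2) = 0.25 × √(67/2) = 1.4470
Two-sided α = 0.02 → critical value z_{0.01} = 2.326.
Power = Φ(δ − 2.326) + Φ(−δ − 2.326) = Φ(-0.879) + Φ(-3.773) = 0.1896 + 0.0001 = 0.1897.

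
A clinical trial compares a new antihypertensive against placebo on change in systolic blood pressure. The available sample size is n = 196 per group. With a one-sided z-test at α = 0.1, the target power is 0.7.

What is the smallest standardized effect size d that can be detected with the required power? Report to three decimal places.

d ≈ 0.182

Required noncentrality: δ = z_{0.1} + z_{0.30} = 1.282 + 0.524 = 1.806.
δ = d·√(n/2) ⇒ d = δ/√(n/2) = 1.806/√(196/2) = 0.1824.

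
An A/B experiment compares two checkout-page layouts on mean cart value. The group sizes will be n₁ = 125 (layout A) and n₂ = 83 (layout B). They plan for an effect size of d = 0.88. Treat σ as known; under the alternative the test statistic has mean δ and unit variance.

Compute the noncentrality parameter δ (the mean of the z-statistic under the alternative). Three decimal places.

δ ≈ 6.215

δ = d / √(1/n₁ + 1/n₂) = 0.88 / √(1/125 + 1/83) = 6.2151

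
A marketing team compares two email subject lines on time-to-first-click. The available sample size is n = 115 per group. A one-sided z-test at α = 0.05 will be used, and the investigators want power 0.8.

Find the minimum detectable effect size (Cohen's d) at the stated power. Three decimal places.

Need Φ(δ − 1.645) = 0.8, so δ = 1.645 + 0.842 = 2.486.
δ = d·√(n/2) ⇒ d = δ/√(n/2) = 2.486/√(115/2) = 0.3279.

d ≈ 0.328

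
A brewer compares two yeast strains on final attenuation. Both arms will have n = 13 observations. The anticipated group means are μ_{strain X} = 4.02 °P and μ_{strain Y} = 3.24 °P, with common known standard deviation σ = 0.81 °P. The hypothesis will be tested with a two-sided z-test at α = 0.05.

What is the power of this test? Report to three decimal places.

Power ≈ 0.690

Standardized effect: d = |μ_{strain X} − μ_{strain Y}| / σ = |4.02 − 3.24| / 0.81 = 0.9630
Noncentrality parameter: δ = d·√(n/2) = 0.9630 × √(13/2) = 2.4551
Two-sided α = 0.05 → critical value z_{0.025} = 1.960.
Power = Φ(δ − 1.960) + Φ(−δ − 1.960) = Φ(0.495) + Φ(-4.415) = 0.6897 + 0.0000 = 0.6897.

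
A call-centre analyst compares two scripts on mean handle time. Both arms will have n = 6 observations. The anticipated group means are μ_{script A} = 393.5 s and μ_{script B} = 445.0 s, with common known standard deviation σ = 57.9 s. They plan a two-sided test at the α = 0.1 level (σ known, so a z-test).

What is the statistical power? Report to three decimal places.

Power ≈ 0.459

Standardized effect: d = |μ_{script A} − μ_{script B}| / σ = |393.5 − 445.0| / 57.9 = 0.8895
Noncentrality parameter: δ = d·√(n/2) = 0.8895 × √(6/2) = 1.5406
Two-sided α = 0.1 → critical value z_{0.05} = 1.645.
Power = Φ(δ − 1.645) + Φ(−δ − 1.645) = Φ(-0.104) + Φ(-3.185) = 0.4585 + 0.0007 = 0.4592.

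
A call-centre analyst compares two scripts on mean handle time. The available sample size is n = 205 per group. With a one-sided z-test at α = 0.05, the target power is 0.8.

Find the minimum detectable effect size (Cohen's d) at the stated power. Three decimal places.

Need Φ(δ − 1.645) = 0.8, so δ = 1.645 + 0.842 = 2.486.
δ = d·√(n/2) ⇒ d = δ/√(n/2) = 2.486/√(205/2) = 0.2456.

d ≈ 0.246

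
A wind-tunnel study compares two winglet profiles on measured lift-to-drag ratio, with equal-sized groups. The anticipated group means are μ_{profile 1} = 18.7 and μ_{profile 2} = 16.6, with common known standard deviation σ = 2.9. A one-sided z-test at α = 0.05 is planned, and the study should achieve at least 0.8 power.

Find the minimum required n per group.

Standardized effect: d = |μ_{profile 1} − μ_{profile 2}| / σ = |18.7 − 16.6| / 2.9 = 0.7241
Set Φ(δ − 1.645) = 0.8; then δ − 1.645 = Φ⁻¹(0.8) = 0.842, giving δ = 2.486.
δ = d·√(n/2) ⇒ n = 2(δ/d)² = 2 × (2.486 / 0.7241)² = 23.58.
Rounding up, n = 24 per group.

n = 24 per group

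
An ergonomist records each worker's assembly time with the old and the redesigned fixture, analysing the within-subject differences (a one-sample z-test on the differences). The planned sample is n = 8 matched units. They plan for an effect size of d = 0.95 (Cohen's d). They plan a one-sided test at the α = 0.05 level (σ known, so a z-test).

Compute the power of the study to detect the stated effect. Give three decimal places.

Noncentrality parameter: δ = d·√n = 0.95 × √8 = 2.6870
Critical value for a one-sided test at α = 0.05: z_α = 1.645.
Power = Φ(δ − 1.645) = Φ(1.042) = 0.8513.

Power ≈ 0.851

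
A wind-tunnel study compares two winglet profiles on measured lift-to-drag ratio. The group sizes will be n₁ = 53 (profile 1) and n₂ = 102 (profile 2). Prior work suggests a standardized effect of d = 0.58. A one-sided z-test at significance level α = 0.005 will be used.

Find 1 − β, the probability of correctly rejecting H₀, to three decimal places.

Power ≈ 0.802

Noncentrality parameter: δ = d / √(1/n₁ + 1/n₂) = 0.58 / √(1/53 + 1/102) = 3.4253
Critical value for a one-sided test at α = 0.005: z_α = 2.576.
Power = P(Z > 2.576 − δ) = Φ(0.849) = 0.8022.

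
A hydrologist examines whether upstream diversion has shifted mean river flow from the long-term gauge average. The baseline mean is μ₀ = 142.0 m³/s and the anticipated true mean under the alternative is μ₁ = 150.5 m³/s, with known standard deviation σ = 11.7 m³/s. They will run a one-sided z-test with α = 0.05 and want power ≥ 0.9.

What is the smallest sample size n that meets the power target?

n = 17

Standardized effect: d = |μ₁ − μ₀| / σ = |150.5 − 142.0| / 11.7 = 0.7265
For power 0.9 need Φ(δ − z_{0.05}) = 0.9, so δ = z_{0.05} + z_{0.10} = 1.645 + 1.282 = 2.926.
δ = d·√n ⇒ n = (δ/d)² = (2.926 / 0.7265)² = 16.23.
Round up to the next whole unit.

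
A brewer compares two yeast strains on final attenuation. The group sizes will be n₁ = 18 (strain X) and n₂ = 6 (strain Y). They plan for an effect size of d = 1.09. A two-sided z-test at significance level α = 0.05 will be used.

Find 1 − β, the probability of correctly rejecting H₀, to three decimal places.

Noncentrality parameter: δ = d / √(1/n₁ + 1/n₂) = 1.09 / √(1/18 + 1/6) = 2.3122
Two-sided α = 0.05 → critical value z_{0.025} = 1.960.
Power = Φ(δ − 1.960) + Φ(−δ − 1.960) = Φ(0.352) + Φ(-4.272) = 0.6377 + 0.0000 = 0.6377.

Power ≈ 0.638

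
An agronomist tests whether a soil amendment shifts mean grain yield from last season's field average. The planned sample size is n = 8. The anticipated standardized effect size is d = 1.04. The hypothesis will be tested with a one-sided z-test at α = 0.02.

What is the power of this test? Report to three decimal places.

Power ≈ 0.813

Noncentrality parameter: δ = d·√n = 1.04 × √8 = 2.9416
One-sided α = 0.02 → critical value z_{0.02} = 2.054.
Power = Φ(δ − 2.054) = Φ(0.888) = 0.8127.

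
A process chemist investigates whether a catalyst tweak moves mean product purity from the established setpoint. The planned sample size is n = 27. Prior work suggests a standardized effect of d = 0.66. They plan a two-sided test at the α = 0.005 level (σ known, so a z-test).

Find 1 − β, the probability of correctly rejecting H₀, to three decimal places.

Power ≈ 0.733

Noncentrality parameter: δ = d·√n = 0.66 × √27 = 3.4295
Critical value for a two-sided test at α = 0.005: z_{α/2} = 2.807.
Power = Φ(δ − 2.807) + Φ(−δ − 2.807) = Φ(0.622) + Φ(-6.236) = 0.7332 + 0.0000 = 0.7332.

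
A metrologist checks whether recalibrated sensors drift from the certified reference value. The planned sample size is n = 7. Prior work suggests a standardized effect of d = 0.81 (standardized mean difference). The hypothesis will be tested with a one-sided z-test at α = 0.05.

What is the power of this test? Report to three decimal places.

Noncentrality parameter: δ = d·√n = 0.81 × √7 = 2.1431
Critical value for a one-sided test at α = 0.05: z_α = 1.645.
Power = P(Z > 1.645 − δ) = Φ(0.498) = 0.6908.

Power ≈ 0.691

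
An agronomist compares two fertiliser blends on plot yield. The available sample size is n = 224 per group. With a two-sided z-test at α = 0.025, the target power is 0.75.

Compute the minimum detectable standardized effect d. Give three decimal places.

d ≈ 0.276

Required noncentrality: δ = z_{0.0125} + z_{0.25} = 2.241 + 0.674 = 2.916.
(The second rejection-region term Φ(−δ − z_{α/2}) is negligible and dropped.)
δ = d·√(n/2) ⇒ d = δ/√(n/2) = 2.916/√(224/2) = 0.2755.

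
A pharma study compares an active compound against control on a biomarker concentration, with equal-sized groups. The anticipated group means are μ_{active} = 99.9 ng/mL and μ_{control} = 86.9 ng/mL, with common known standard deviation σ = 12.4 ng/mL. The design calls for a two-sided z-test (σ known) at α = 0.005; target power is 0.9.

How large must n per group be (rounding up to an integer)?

Standardized effect: d = |μ_{active} − μ_{control}| / σ = |99.9 − 86.9| / 12.4 = 1.0484
Set Φ(δ − 2.807) = 0.9; then δ − 2.807 = Φ⁻¹(0.9) = 1.282, giving δ = 4.089.
(Ignoring the negligible lower-tail rejection probability gives the usual closed-form inversion.)
δ = d·√(n/2) ⇒ n = 2(δ/d)² = 2 × (4.089 / 1.0484)² = 30.42.
Round up to the next whole unit.

n = 31 per group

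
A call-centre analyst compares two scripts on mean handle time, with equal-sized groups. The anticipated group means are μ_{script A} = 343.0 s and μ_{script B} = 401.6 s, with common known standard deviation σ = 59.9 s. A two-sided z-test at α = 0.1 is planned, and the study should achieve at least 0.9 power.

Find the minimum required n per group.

n = 18 per group

Standardized effect: d = |μ_{script A} − μ_{script B}| / σ = |343.0 − 401.6| / 59.9 = 0.9783
For power 0.9 need Φ(δ − z_{0.05}) = 0.9, so δ = z_{0.05} + z_{0.10} = 1.645 + 1.282 = 2.926.
(Ignoring the negligible lower-tail rejection probability gives the usual closed-form inversion.)
δ = d·√(n/2) ⇒ n = 2(δ/d)² = 2 × (2.926 / 0.9783)² = 17.90.
Rounding up, n = 18 per group.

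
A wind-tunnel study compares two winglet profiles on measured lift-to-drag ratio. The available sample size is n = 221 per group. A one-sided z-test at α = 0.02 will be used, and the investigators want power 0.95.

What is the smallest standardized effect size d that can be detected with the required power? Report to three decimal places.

Required noncentrality: δ = z_{0.02} + z_{0.05} = 2.054 + 1.645 = 3.699.
δ = d·√(n/2) ⇒ d = δ/√(n/2) = 3.699/√(221/2) = 0.3518.

d ≈ 0.352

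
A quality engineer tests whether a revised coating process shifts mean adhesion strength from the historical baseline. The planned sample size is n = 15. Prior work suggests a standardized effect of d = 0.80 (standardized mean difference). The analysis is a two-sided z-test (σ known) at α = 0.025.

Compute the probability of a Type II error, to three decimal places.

β ≈ 0.196

Noncentrality parameter: δ = d·√n = 0.80 × √15 = 3.0984
Two-sided α = 0.025 → critical value z_{0.0125} = 2.241.
Power = Φ(δ − 2.241) + Φ(−δ − 2.241) = Φ(0.857) + Φ(-5.340) = 0.8043 + 0.0000 = 0.8043.
Type II error: β = 1 − power = 1 − 0.8043 = 0.1957.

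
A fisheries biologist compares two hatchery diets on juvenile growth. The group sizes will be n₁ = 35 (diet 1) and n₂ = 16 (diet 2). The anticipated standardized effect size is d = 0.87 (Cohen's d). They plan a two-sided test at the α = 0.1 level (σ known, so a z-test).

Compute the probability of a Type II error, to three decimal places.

β ≈ 0.108

Noncentrality parameter: δ = d / √(1/n₁ + 1/n₂) = 0.87 / √(1/35 + 1/16) = 2.8829
Critical value for a two-sided test at α = 0.1: z_{α/2} = 1.645.
Power = Φ(δ − 1.645) + Φ(−δ − 1.645) = Φ(1.238) + Φ(-4.528) = 0.8921 + 0.0000 = 0.8922.
Type II error: β = 1 − power = 1 − 0.8922 = 0.1078.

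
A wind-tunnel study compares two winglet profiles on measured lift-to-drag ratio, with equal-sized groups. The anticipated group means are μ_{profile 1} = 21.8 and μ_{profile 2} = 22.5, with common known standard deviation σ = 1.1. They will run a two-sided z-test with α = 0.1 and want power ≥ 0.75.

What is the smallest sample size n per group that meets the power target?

Standardized effect: d = |μ_{profile 1} − μ_{profile 2}| / σ = |21.8 − 22.5| / 1.1 = 0.6364
For power 0.75 need Φ(δ − z_{0.05}) = 0.75, so δ = z_{0.05} + z_{0.25} = 1.645 + 0.674 = 2.319.
(Ignoring the negligible lower-tail rejection probability gives the usual closed-form inversion.)
δ = d·√(n/2) ⇒ n = 2(δ/d)² = 2 × (2.319 / 0.6364)² = 26.57.
Round up to the next whole unit.

n = 27 per group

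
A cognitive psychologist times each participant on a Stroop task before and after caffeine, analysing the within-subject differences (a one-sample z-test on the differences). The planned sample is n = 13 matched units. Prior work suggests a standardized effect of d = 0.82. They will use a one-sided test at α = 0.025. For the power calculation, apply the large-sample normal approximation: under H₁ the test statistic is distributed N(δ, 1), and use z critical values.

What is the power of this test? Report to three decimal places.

Noncentrality parameter: λ = d·√n = 0.82 × √13 = 2.9566
One-sided α = 0.025 → critical value z_{0.025} = 1.960.
Power = P(Z > 1.960 − λ) = Φ(0.997) = 0.8405.

Power ≈ 0.841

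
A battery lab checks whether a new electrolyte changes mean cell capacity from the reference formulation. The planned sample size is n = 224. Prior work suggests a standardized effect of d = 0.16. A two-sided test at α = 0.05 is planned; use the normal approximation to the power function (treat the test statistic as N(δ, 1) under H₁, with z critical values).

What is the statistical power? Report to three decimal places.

Power ≈ 0.668

Noncentrality parameter: δ = d·√n = 0.16 × √224 = 2.3947
Critical value for a two-sided test at α = 0.05: z_{α/2} = 1.960.
Power = Φ(δ − 1.960) + Φ(−δ − 1.960) = Φ(0.435) + Φ(-4.355) = 0.6681 + 0.0000 = 0.6681.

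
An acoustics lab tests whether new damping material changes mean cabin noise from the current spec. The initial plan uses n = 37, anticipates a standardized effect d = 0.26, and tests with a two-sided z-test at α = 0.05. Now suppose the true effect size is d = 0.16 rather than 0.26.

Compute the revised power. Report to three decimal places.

With d = 0.16: δ = d·√n = 0.16 × √37 = 0.9732. Critical value z_{0.025} = 1.960.
Revised power = Φ(δ − 1.960) + Φ(−δ − 1.960) = Φ(-0.987) + Φ(-2.933) = 0.1619 + 0.0017 = 0.1636.

Power ≈ 0.164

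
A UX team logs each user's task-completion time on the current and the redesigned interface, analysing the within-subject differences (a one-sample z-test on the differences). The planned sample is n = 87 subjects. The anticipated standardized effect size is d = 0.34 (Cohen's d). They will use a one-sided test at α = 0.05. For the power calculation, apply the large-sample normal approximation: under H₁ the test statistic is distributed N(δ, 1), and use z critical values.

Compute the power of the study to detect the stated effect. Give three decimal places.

Noncentrality parameter: δ = d·√n = 0.34 × √87 = 3.1713
Critical value for a one-sided test at α = 0.05: z_α = 1.645.
Power = P(Z > 1.645 − δ) = Φ(1.526) = 0.9366.

Power ≈ 0.937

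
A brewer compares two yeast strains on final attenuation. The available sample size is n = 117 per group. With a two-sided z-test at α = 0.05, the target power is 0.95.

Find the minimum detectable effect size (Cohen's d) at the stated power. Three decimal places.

Required noncentrality: δ = z_{0.025} + z_{0.05} = 1.960 + 1.645 = 3.605.
(The second rejection-region term Φ(−δ − z_{α/2}) is negligible and dropped.)
δ = d·√(n/2) ⇒ d = δ/√(n/2) = 3.605/√(117/2) = 0.4713.

d ≈ 0.471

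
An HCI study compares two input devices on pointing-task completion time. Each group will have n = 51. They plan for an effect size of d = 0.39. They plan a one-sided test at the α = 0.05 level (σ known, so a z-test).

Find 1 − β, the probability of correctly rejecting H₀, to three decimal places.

Noncentrality parameter: δ = d·√(n/2) = 0.39 × √(51/2) = 1.9694
One-sided α = 0.05 → critical value z_{0.05} = 1.645.
Power = P(Z > 1.645 − δ) = Φ(0.325) = 0.6272.

Power ≈ 0.627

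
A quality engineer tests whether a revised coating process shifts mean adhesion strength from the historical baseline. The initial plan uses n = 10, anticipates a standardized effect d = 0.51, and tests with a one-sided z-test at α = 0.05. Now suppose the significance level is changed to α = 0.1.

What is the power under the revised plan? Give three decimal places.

δ = d·√n = 0.51 × √10 = 1.6128 (unchanged). New critical value: z_{0.1} = 1.282.
Revised power = P(Z > 1.282 − δ) = Φ(0.331) = 0.6298.

Power ≈ 0.630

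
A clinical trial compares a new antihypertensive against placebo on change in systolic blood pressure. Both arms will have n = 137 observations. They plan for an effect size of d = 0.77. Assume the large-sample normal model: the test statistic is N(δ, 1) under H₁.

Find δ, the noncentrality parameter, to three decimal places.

δ ≈ 6.373

δ = d·√(n/2) = 0.77 × √(137/2) = 6.3729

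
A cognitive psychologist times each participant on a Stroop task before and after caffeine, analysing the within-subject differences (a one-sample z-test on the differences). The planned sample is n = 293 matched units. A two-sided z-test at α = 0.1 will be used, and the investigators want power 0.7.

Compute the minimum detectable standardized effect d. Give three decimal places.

Required noncentrality: δ = z_{0.05} + z_{0.30} = 1.645 + 0.524 = 2.169.
(The second rejection-region term Φ(−δ − z_{α/2}) is negligible and dropped.)
δ = d·√n ⇒ d = δ/√n = 2.169/√293 = 0.1267.

d ≈ 0.127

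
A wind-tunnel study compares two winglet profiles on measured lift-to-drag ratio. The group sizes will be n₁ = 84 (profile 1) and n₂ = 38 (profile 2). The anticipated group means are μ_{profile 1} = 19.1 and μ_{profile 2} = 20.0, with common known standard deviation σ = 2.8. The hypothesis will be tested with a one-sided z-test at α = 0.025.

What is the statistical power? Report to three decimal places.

Power ≈ 0.376

Standardized effect: d = |μ_{profile 1} − μ_{profile 2}| / σ = |19.1 − 20.0| / 2.8 = 0.3214
Noncentrality parameter: λ = d / √(1/n₁ + 1/n₂) = 0.3214 / √(1/84 + 1/38) = 1.6441
One-sided α = 0.025 → critical value z_{0.025} = 1.960.
Power = Φ(λ − 1.960) = Φ(-0.316) = 0.3761.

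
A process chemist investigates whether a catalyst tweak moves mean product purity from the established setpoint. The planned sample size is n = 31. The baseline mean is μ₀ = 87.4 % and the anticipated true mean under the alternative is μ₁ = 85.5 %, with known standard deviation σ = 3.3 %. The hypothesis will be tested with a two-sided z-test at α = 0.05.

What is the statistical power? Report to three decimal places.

Power ≈ 0.894

Standardized effect: d = |μ₁ − μ₀| / σ = |85.5 − 87.4| / 3.3 = 0.5758
Noncentrality parameter: δ = d·√n = 0.5758 × √31 = 3.2057
Two-sided α = 0.05 → critical value z_{0.025} = 1.960.
Power = Φ(δ − 1.960) + Φ(−δ − 1.960) = Φ(1.246) + Φ(-5.166) = 0.8936 + 0.0000 = 0.8936.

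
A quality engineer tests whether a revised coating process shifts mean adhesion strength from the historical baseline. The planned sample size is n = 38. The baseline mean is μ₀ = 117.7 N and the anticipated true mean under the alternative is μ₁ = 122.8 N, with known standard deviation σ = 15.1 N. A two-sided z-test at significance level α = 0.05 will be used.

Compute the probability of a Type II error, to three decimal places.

Standardized effect: d = |μ₁ − μ₀| / σ = |122.8 − 117.7| / 15.1 = 0.3377
Noncentrality parameter: δ = d·√n = 0.3377 × √38 = 2.0820
Critical value for a two-sided test at α = 0.05: z_{α/2} = 1.960.
Power = Φ(δ − 1.960) + Φ(−δ − 1.960) = Φ(0.122) + Φ(-4.042) = 0.5486 + 0.0000 = 0.5486.
Type II error: β = 1 − power = 1 − 0.5486 = 0.4514.

β ≈ 0.451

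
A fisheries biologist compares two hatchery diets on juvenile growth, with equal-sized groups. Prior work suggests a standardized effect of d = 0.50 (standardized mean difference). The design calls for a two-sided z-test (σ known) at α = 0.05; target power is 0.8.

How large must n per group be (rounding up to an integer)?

Set Φ(δ − 1.960) = 0.8; then δ − 1.960 = Φ⁻¹(0.8) = 0.842, giving δ = 2.802.
(Ignoring the negligible lower-tail rejection probability gives the usual closed-form inversion.)
δ = d·√(n/2) ⇒ n = 2(δ/d)² = 2 × (2.802 / 0.50)² = 62.79.
Rounding up, n = 63 per group.

n = 63 per group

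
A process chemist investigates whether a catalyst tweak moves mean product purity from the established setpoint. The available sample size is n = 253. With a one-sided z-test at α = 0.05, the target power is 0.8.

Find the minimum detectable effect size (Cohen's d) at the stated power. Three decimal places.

Need Φ(δ − 1.645) = 0.8, so δ = 1.645 + 0.842 = 2.486.
δ = d·√n ⇒ d = δ/√n = 2.486/√253 = 0.1563.

d ≈ 0.156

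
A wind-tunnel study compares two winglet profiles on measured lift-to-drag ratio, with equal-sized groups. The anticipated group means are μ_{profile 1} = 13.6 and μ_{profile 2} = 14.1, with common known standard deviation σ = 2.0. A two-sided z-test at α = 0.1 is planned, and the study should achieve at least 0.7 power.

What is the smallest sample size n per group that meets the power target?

n = 151 per group

Standardized effect: d = |μ_{profile 1} − μ_{profile 2}| / σ = |13.6 − 14.1| / 2.0 = 0.2500
Set Φ(δ − 1.645) = 0.7; then δ − 1.645 = Φ⁻¹(0.7) = 0.524, giving δ = 2.169.
(Ignoring the negligible lower-tail rejection probability gives the usual closed-form inversion.)
δ = d·√(n/2) ⇒ n = 2(δ/d)² = 2 × (2.169 / 0.2500)² = 150.58.
Rounding up, n = 151 per group.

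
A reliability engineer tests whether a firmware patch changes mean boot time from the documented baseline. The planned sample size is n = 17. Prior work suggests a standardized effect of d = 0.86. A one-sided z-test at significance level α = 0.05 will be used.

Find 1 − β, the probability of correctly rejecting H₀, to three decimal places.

Noncentrality parameter: δ = d·√n = 0.86 × √17 = 3.5459
Critical value for a one-sided test at α = 0.05: z_α = 1.645.
Power = Φ(δ − 1.645) = Φ(1.901) = 0.9714.

Power ≈ 0.971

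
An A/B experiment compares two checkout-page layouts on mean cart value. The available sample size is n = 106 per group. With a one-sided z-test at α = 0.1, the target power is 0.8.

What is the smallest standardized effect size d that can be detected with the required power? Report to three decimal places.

Required noncentrality: δ = z_{0.1} + z_{0.20} = 1.282 + 0.842 = 2.123.
δ = d·√(n/2) ⇒ d = δ/√(n/2) = 2.123/√(106/2) = 0.2916.

d ≈ 0.292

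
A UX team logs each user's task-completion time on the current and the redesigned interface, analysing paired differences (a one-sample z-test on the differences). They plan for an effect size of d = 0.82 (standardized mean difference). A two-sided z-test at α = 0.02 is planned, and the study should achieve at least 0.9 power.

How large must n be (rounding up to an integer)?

Set Φ(δ − 2.326) = 0.9; then δ − 2.326 = Φ⁻¹(0.9) = 1.282, giving δ = 3.608.
(The Φ(−δ − z_{α/2}) term is vanishingly small for δ > 0 and is dropped in the standard sample-size formula.)
δ = d·√n ⇒ n = (δ/d)² = (3.608 / 0.82)² = 19.36.
Round up to the next whole unit.

n = 20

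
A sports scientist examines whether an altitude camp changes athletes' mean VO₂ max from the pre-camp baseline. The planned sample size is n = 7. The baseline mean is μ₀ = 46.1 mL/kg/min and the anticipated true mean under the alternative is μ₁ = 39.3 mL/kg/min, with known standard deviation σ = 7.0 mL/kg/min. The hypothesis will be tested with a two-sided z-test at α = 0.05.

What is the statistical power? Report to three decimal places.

Power ≈ 0.729

Standardized effect: d = |μ₁ − μ₀| / σ = |39.3 − 46.1| / 7.0 = 0.9714
Noncentrality parameter: δ = d·√n = 0.9714 × √7 = 2.5702
Two-sided α = 0.05 → critical value z_{0.025} = 1.960.
Power = Φ(δ − 1.960) + Φ(−δ − 1.960) = Φ(0.610) + Φ(-4.530) = 0.7291 + 0.0000 = 0.7291.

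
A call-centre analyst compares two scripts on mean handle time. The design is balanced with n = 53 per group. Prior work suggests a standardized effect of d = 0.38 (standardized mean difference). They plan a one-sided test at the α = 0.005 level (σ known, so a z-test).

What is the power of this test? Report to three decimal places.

Noncentrality parameter: λ = d·√(n/2) = 0.38 × √(53/2) = 1.9562
Critical value for a one-sided test at α = 0.005: z_α = 2.576.
Power = P(Z > 2.576 − λ) = Φ(-0.620) = 0.2677.

Power ≈ 0.268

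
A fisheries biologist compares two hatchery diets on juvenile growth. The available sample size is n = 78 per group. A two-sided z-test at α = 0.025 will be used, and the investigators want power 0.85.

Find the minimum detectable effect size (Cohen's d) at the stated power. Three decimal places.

d ≈ 0.525

Need Φ(δ − 2.241) = 0.85, so δ = 2.241 + 1.036 = 3.278.
(The second rejection-region term Φ(−δ − z_{α/2}) is negligible and dropped.)
δ = d·√(n/2) ⇒ d = δ/√(n/2) = 3.278/√(78/2) = 0.5249.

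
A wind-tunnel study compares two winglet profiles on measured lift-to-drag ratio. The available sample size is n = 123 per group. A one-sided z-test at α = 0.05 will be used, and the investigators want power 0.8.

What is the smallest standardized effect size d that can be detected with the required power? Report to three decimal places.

d ≈ 0.317

Need Φ(δ − 1.645) = 0.8, so δ = 1.645 + 0.842 = 2.486.
δ = d·√(n/2) ⇒ d = δ/√(n/2) = 2.486/√(123/2) = 0.3171.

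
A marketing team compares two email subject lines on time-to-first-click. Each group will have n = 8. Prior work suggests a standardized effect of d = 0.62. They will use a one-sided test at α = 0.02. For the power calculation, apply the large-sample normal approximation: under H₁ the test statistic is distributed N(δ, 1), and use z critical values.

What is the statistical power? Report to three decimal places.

Power ≈ 0.208

Noncentrality parameter: δ = d·√(n/2) = 0.62 × √(8/2) = 1.2400
One-sided α = 0.02 → critical value z_{0.02} = 2.054.
Power = P(Z > 2.054 − δ) = Φ(-0.814) = 0.2079.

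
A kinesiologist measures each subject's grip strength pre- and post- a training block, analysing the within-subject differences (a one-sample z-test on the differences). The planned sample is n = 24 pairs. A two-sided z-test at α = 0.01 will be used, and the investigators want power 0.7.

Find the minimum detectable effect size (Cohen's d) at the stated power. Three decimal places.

d ≈ 0.633

Required noncentrality: δ = z_{0.005} + z_{0.30} = 2.576 + 0.524 = 3.100.
(The second rejection-region term Φ(−δ − z_{α/2}) is negligible and dropped.)
δ = d·√n ⇒ d = δ/√n = 3.100/√24 = 0.6328.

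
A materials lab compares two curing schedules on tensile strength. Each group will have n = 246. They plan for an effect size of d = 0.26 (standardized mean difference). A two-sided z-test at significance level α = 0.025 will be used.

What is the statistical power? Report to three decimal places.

Power ≈ 0.740

Noncentrality parameter: δ = d·√(n/2) = 0.26 × √(246/2) = 2.8835
Critical value for a two-sided test at α = 0.025: z_{α/2} = 2.241.
Power = Φ(δ − 2.241) + Φ(−δ − 2.241) = Φ(0.642) + Φ(-5.125) = 0.7396 + 0.0000 = 0.7396.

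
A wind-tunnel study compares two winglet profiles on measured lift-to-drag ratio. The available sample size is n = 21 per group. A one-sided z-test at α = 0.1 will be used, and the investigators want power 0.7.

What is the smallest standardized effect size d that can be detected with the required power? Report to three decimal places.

Required noncentrality: δ = z_{0.1} + z_{0.30} = 1.282 + 0.524 = 1.806.
δ = d·√(n/2) ⇒ d = δ/√(n/2) = 1.806/√(21/2) = 0.5573.

d ≈ 0.557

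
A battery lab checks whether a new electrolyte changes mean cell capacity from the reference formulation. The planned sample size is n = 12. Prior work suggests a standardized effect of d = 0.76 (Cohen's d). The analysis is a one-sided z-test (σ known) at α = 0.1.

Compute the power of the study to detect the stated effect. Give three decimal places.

Power ≈ 0.912

Noncentrality parameter: δ = d·√n = 0.76 × √12 = 2.6327
One-sided α = 0.1 → critical value z_{0.1} = 1.282.
Power = Φ(δ − 1.282) = Φ(1.351) = 0.9117.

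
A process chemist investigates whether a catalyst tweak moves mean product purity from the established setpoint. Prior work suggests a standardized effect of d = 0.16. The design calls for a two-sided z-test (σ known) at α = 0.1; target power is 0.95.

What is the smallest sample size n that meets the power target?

For power 0.95 need Φ(δ − z_{0.05}) = 0.95, so δ = z_{0.05} + z_{0.05} = 1.645 + 1.645 = 3.290.
(The Φ(−δ − z_{α/2}) term is vanishingly small for δ > 0 and is dropped in the standard sample-size formula.)
δ = d·√n ⇒ n = (δ/d)² = (3.290 / 0.16)² = 422.74.
Round up to the next whole unit.

n = 423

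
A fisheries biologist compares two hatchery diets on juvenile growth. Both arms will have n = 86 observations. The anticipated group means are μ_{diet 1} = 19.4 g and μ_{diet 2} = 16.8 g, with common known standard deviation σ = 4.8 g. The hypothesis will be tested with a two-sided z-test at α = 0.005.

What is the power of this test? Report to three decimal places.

Standardized effect: d = |μ_{diet 1} − μ_{diet 2}| / σ = |19.4 − 16.8| / 4.8 = 0.5417
Noncentrality parameter: δ = d·√(n/2) = 0.5417 × √(86/2) = 3.5519
Critical value for a two-sided test at α = 0.005: z_{α/2} = 2.807.
Power = Φ(δ − 2.807) + Φ(−δ − 2.807) = Φ(0.745) + Φ(-6.359) = 0.7718 + 0.0000 = 0.7718.

Power ≈ 0.772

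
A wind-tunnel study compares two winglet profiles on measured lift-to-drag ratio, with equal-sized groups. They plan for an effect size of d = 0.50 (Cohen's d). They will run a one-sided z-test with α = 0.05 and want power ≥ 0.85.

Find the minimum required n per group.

For power 0.85 need Φ(δ − z_{0.05}) = 0.85, so δ = z_{0.05} + z_{0.15} = 1.645 + 1.036 = 2.681.
δ = d·√(n/2) ⇒ n = 2(δ/d)² = 2 × (2.681 / 0.50)² = 57.51.
Round up to the next whole unit.

n = 58 per group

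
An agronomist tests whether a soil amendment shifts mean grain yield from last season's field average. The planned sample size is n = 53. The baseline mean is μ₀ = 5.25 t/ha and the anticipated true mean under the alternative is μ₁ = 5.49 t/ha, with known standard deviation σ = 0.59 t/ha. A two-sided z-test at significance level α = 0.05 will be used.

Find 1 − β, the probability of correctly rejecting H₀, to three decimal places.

Standardized effect: d = |μ₁ − μ₀| / σ = |5.49 − 5.25| / 0.59 = 0.4068
Noncentrality parameter: λ = d·√n = 0.4068 × √53 = 2.9614
Two-sided α = 0.05 → critical value z_{0.025} = 1.960.
Power = Φ(λ − 1.960) + Φ(−λ − 1.960) = Φ(1.001) + Φ(-4.921) = 0.8417 + 0.0000 = 0.8417.

Power ≈ 0.842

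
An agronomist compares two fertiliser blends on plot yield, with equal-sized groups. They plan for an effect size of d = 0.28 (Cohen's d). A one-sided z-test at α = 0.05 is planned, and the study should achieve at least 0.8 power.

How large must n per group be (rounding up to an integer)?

n = 158 per group

Set Φ(δ − 1.645) = 0.8; then δ − 1.645 = Φ⁻¹(0.8) = 0.842, giving δ = 2.486.
δ = d·√(n/2) ⇒ n = 2(δ/d)² = 2 × (2.486 / 0.28)² = 157.72.
Rounding up, n = 158 per group.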